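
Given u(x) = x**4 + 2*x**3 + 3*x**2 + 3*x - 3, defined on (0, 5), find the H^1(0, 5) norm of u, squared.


||u||_{H^1}^2 = 60173345/63

The H^1 norm (squared) on an interval (0, L) is
  ||u||_{H^1}^2 = ∫_0^L u(x)^2 dx + ∫_0^L u'(x)^2 dx.
Compute u'(x) = 4*x**3 + 6*x**2 + 6*x + 3.
Then u(x)^2 = x**8 + 4*x**7 + 10*x**6 + 18*x**5 + 15*x**4 + 6*x**3 - 9*x**2 - 18*x + 9 and u'(x)^2 = 16*x**6 + 48*x**5 + 84*x**4 + 96*x**3 + 72*x**2 + 36*x + 9.
Integrate each monomial from 0 to 5 using ∫_0^5 c·x^n dx = c·5^(n+1)/(n+1):
  ∫_0^5 u(x)^2 dx = ∫_0^5 (x^8 + 4*x^7 + 10*x^6 + 18*x^5 + 15*x^4 + 6*x^3 - 9*x^2 - 18*x + 9) dx. Term by term:
    ∫_0^5 x^8 dx = 1953125/9;  ∫_0^5 4*x^7 dx = 390625/2;  ∫_0^5 10*x^6 dx = 781250/7;
    ∫_0^5 18*x^5 dx = 46875;  ∫_0^5 15*x^4 dx = 9375;  ∫_0^5 6*x^3 dx = 1875/2;
    ∫_0^5 -9*x^2 dx = -375;  ∫_0^5 -18*x dx = -225;  ∫_0^5 9 dx = 45.
  Sum: 1953125/9 + 390625/2 + 781250/7 + 46875 + 9375 + 1875/2 − 375 − 225 + 45 = 36575660/63.
  ∫_0^5 u'(x)^2 dx = ∫_0^5 (16*x^6 + 48*x^5 + 84*x^4 + 96*x^3 + 72*x^2 + 36*x + 9) dx. Term by term:
    ∫_0^5 16*x^6 dx = 1250000/7;  ∫_0^5 48*x^5 dx = 125000;  ∫_0^5 84*x^4 dx = 52500;
    ∫_0^5 96*x^3 dx = 15000;  ∫_0^5 72*x^2 dx = 3000;  ∫_0^5 36*x dx = 450;
    ∫_0^5 9 dx = 45.
  Sum: 1250000/7 + 125000 + 52500 + 15000 + 3000 + 450 + 45 = 2621965/7.
Adding: ||u||_{H^1}^2 = 36575660/63 + 2621965/7 = 60173345/63.


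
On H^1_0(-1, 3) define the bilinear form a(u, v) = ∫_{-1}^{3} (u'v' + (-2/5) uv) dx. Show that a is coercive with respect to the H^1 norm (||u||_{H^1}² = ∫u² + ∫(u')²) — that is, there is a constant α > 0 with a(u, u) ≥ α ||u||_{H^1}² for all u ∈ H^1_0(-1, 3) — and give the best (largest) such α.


α = (-32/5 + π^2)/(π^2 + 16)

Coercivity of a(·,·) on H^1_0(-1, 3) means a(u, u) ≥ α ||u||_{H^1}² for every u ∈ H^1_0.
The interval has length L = 4, and Poincaré/coercivity depend only on L. Here a(u, u) = ∫(u')² + (-2/5)·∫u².
Here c = -2/5 < 0 with |c| < (π/L)² = π^2/16, so coercivity still holds. The condition a(u,u) ≥ α||u||_{H^1}² reads (1−α)∫(u')² ≥ (α−c)∫u². Any admissible α is ≤ 1 (rapidly oscillating u have ∫u²/∫(u')² → 0), and α = 1 would force 0 ≥ (1−c)∫u², impossible since c < 1; so 1−α > 0. By the sharp Poincaré inequality on H^1_0 of an interval of length L, ∫(u')² ≥ (π/L)²∫u² with equality for the first sine mode sin(π(x−x₀)/L) (x₀ the left endpoint), so the inequality holds for all u iff (1−α)(π/L)² ≥ α − c, i.e. α ≤ ((π/L)² + c)/((π/L)² + 1) = (1 + c(L/π)²)/(1 + (L/π)²). (Direct route, valid since c ≤ 0: Poincaré gives c∫u² ≥ c(L/π)²∫(u')², so a(u,u) ≥ (1 + c(L/π)²)∫(u')², while ||u||_{H^1}² ≤ (1 + (L/π)²)∫(u')²; dividing yields the same α.) With (π/L)² = π^2/16 and c = -2/5, the largest admissible constant is α = ((π/L)² + c)/((π/L)² + 1).
Simplifying, α = (-32/5 + π^2)/(π^2 + 16).


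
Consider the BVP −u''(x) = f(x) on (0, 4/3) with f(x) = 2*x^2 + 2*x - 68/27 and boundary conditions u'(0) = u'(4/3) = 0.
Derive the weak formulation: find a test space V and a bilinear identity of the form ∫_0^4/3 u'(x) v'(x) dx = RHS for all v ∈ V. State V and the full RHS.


V = H^1(0, 4/3) (no boundary constraint on v; u is determined up to an additive constant); weak form: ∫_0^4/3 u'v' dx = ∫_0^4/3 (2*x^2 + 2*x - 68/27) v dx for all v ∈ V.

Multiply both sides by a test function v and integrate from 0 to 4/3:
  ∫_0^4/3 −u''(x) v(x) dx = ∫_0^4/3 f(x) v(x) dx.
Integrate the LHS by parts once:
  ∫_0^4/3 −u'' v dx = −[u'(x) v(x)]_0^4/3 + ∫_0^4/3 u'(x) v'(x) dx.
Thus ∫_0^4/3 u'(x) v'(x) dx = ∫_0^4/3 f(x) v(x) dx + [u'(x) v(x)]_0^4/3.
Choose V so that boundary terms are either known or forced to vanish.
u has homogeneous Neumann: u'(0) = u'(4/3) = 0. So [u' v]_0^4/3 = 0·v(4/3) − 0·v(0) = 0 for any v; take V = H^1(0, 4/3).
Weak formulation: find u (satisfying any essential BC) such that ∫_0^4/3 u'(x) v'(x) dx = ∫_0^4/3 f v dx for all v ∈ V (homogeneous Neumann, so boundary terms vanish).
Substituting f(x) = 2*x^2 + 2*x - 68/27, the right-hand side is ∫_0^4/3 (2*x^2 + 2*x - 68/27) v dx.
Compatibility check (pure Neumann): taking v ≡ 1 ∈ V gives 0 = ∫_0^4/3 f dx + (0) − (0), i.e. ∫_0^4/3 f dx must equal u'(0) − u'(4/3) = 0. Indeed ∫_0^4/3 (2*x^2 + 2*x - 68/27) dx = 0, so the data are compatible. The solution is then unique only up to an additive constant (fix it e.g. by requiring ∫_0^4/3 u dx = 0).


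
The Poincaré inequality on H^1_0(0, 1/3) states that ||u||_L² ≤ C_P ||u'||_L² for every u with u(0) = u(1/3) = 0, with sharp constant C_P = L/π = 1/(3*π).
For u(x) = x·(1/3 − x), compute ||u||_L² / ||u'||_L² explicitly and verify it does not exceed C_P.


||u||_L² / ||u'||_L² = sqrt(10)/30 < C_P = 1/(3*π).

u(x) = x·(1/3 − x), so u'(x) = 1/3 - 2*x.
u(x) = x·(1/3 − x) vanishes at x = 0 and x = 1/3, so u ∈ H^1_0(0, 1/3). Differentiate via the product rule and integrate the resulting polynomials term by term.
  ∫_0^1/3 u² dx = ∫_0^1/3 (x^4 - 2*x^3/3 + x^2/9) dx. Term by term:
    ∫_0^1/3 x^4 dx = 1/1215;  ∫_0^1/3 -2*x^3/3 dx = -1/486;  ∫_0^1/3 x^2/9 dx = 1/729.
  Sum: 1/1215 − 1/486 + 1/729 = 1/7290.
  ∫_0^1/3 (u')² dx = ∫_0^1/3 (4*x^2 - 4*x/3 + 1/9) dx. Term by term:
    ∫_0^1/3 4*x^2 dx = 4/81;  ∫_0^1/3 -4*x/3 dx = -2/27;  ∫_0^1/3 1/9 dx = 1/27.
  Sum: 4/81 − 2/27 + 1/27 = 1/81.
∫_0^1/3 u² dx = 1/7290, so ||u||_L² = sqrt(10)/270.
∫_0^1/3 (u')² dx = 1/81, so ||u'||_L² = 1/9.
Ratio ||u||_L² / ||u'||_L² = sqrt(10)/30.
Sharp Poincaré constant on H^1_0(0, 1/3) is C_P = L/π = 1/(3*π), achieved by sin(3*π·x).
A polynomial bump cannot attain the sharp Poincaré constant (only the first sine eigenfunction does), so the ratio is strictly less than C_P, consistent with ||u||_L² ≤ C_P ||u'||_L².


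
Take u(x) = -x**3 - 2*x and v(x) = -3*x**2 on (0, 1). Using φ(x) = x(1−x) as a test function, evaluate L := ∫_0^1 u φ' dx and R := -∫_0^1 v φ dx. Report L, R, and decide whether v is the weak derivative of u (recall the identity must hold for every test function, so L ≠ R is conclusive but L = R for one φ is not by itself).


LHS = 29/60, RHS = 3/20. No, v is not the weak derivative of u.

u(x) = -x**3 - 2*x, classical derivative u'(x) = -3*x**2 - 2.
φ(x) = x(1−x), so φ'(x) = 1 - 2*x.
Note φ(0) = φ(1) = 0, so the boundary term u·φ vanishes.
LHS = ∫_0^1 u(x) φ'(x) dx = ∫_0^1 (2*x^4 - x^3 + 4*x^2 - 2*x) dx. Term by term:
  ∫_0^1 2*x^4 dx = 2/5;  ∫_0^1 -x^3 dx = -1/4;  ∫_0^1 4*x^2 dx = 4/3;
  ∫_0^1 -2*x dx = -1.
Sum: 2/5 − 1/4 + 4/3 − 1 = 29/60.
So LHS = 29/60.
∫_0^1 v(x) φ(x) dx = ∫_0^1 (3*x^4 - 3*x^3) dx. Term by term:
  ∫_0^1 3*x^4 dx = 3/5;  ∫_0^1 -3*x^3 dx = -3/4.
Sum: 3/5 − 3/4 = -3/20.
So RHS = -∫_0^1 v(x) φ(x) dx = 3/20.
LHS − RHS = 1/3 ≠ 0, so the identity fails.
(For a valid weak derivative the identity must hold for EVERY test function, in particular this one. The failure shows v is NOT the weak derivative of u.)
Correct weak derivative would be u'(x) = -3*x**2 - 2.


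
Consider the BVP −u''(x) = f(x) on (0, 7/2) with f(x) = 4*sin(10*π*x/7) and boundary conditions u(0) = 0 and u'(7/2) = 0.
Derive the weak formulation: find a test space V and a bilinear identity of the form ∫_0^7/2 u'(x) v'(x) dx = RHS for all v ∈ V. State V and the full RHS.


V = {v ∈ H^1(0, 7/2) : v(0) = 0} (test functions vanish at x = 0 where u is specified); weak form: ∫_0^7/2 u'v' dx = ∫_0^7/2 (4*sin(10*π*x/7)) v dx for all v ∈ V.

Multiply both sides by a test function v and integrate from 0 to 7/2:
  ∫_0^7/2 −u''(x) v(x) dx = ∫_0^7/2 f(x) v(x) dx.
Integrate the LHS by parts once:
  ∫_0^7/2 −u'' v dx = −[u'(x) v(x)]_0^7/2 + ∫_0^7/2 u'(x) v'(x) dx.
Thus ∫_0^7/2 u'(x) v'(x) dx = ∫_0^7/2 f(x) v(x) dx + [u'(x) v(x)]_0^7/2.
Choose V so that boundary terms are either known or forced to vanish.
Mixed BC: u(0) = 0 (Dirichlet) and u'(7/2) = 0 (Neumann). Define V = {v ∈ H^1(0, 7/2) : v(0) = 0}. Then [u' v]_0^7/2 = u'(7/2)·v(7/2) − u'(0)·0 = 0.
Weak formulation: find u (satisfying any essential BC) such that ∫_0^7/2 u'(x) v'(x) dx = ∫_0^7/2 f v dx for all v ∈ V (Dirichlet at 0 absorbed into V; the Neumann datum at x = 7/2 is zero, so no boundary term remains).
Substituting f(x) = 4*sin(10*π*x/7), the right-hand side is ∫_0^7/2 (4*sin(10*π*x/7)) v dx.


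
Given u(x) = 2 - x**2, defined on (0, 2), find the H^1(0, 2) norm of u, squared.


||u||_{H^1}^2 = 72/5

The H^1 norm (squared) on an interval (0, L) is
  ||u||_{H^1}^2 = ∫_0^L u(x)^2 dx + ∫_0^L u'(x)^2 dx.
Compute u'(x) = -2*x.
Then u(x)^2 = x**4 - 4*x**2 + 4 and u'(x)^2 = 4*x**2.
Integrate each monomial from 0 to 2 using ∫_0^2 c·x^n dx = c·2^(n+1)/(n+1):
  ∫_0^2 u(x)^2 dx = ∫_0^2 (x^4 - 4*x^2 + 4) dx. Term by term:
    ∫_0^2 x^4 dx = 32/5;  ∫_0^2 -4*x^2 dx = -32/3;  ∫_0^2 4 dx = 8.
  Sum: 32/5 − 32/3 + 8 = 56/15.
  ∫_0^2 u'(x)^2 dx = ∫_0^2 (4*x^2) dx. Term by term:
    ∫_0^2 4*x^2 dx = 32/3.
Adding: ||u||_{H^1}^2 = 56/15 + 32/3 = 72/5.


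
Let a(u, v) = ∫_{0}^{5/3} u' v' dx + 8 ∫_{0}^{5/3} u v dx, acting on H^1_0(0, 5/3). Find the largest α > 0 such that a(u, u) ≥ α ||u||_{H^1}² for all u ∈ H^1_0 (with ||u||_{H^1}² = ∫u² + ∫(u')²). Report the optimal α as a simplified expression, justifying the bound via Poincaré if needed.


α = 1

Coercivity of a(·,·) on H^1_0(0, 5/3) means a(u, u) ≥ α ||u||_{H^1}² for every u ∈ H^1_0.
The interval has length L = 5/3, and Poincaré/coercivity depend only on L. Here a(u, u) = ∫(u')² + (8)·∫u².
Here c = 8 ≥ 1, so a(u,u) = ∫(u')² + c∫u² ≥ ∫(u')² + ∫u² = ||u||_{H^1}², i.e. α = 1 works. No larger α is possible: a(u,u) ≥ α||u||_{H^1}² means (1−α)∫(u')² ≥ (α−c)∫u², and for the modes u_n = sin(nπ(x−x₀)/L) (x₀ the left endpoint) one has ∫u_n²/∫(u_n')² = (L/(nπ))² → 0, so a(u_n,u_n)/||u_n||_{H^1}² → 1. Hence the optimal constant is α = 1.
Therefore α = 1.


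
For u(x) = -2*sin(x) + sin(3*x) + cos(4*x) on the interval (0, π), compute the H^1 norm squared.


||u||_{H^1(0,π)}^2 = -2108/105 + 35*π/2

u'(x) = -4*sin(4*x) - 2*cos(x) + 3*cos(3*x).
Expand u² and (u')² and integrate term by term on (0, π), using: for integers n ≥ 1, ∫_0^π sin²(nx) dx = ∫_0^π cos²(nx) dx = π/2; for n ≠ n', ∫_0^π sin(nx)sin(n'x) dx = ∫_0^π cos(nx)cos(n'x) dx = 0; and by product-to-sum, ∫_0^π sin(nx)cos(n'x) dx = ½∫_0^π [sin((n+n')x) + sin((n−n')x)] dx, which is 0 when n+n' is even and 2n/(n²−n'²) when n+n' is odd (it need not vanish on (0, π)).
  u² squared terms: (-2)²·∫sin(x)² dx = 4·π/2 = 2*π;  (1)²·∫cos(4x)² dx = 1·π/2 = π/2;  (1)²·∫sin(3x)² dx = 1·π/2 = π/2.
  u² cross terms: 2·(-2)·(1)·∫sin(x)·cos(4x) dx = -4·(-2/15) = 8/15;  2·(-2)·(1)·∫sin(x)·sin(3x) dx = -4·(0) = 0;  2·(1)·(1)·∫cos(4x)·sin(3x) dx = 2·(-6/7) = -12/7.
  So ∫_0^π u² dx = 2*π + π/2 + π/2 + 8/15 + 0 − 12/7 = -124/105 + 3*π.
  (u')² squared terms: (-4)²·∫sin(4x)² dx = 16·π/2 = 8*π;  (-2)²·∫cos(x)² dx = 4·π/2 = 2*π;  (3)²·∫cos(3x)² dx = 9·π/2 = 9*π/2.
  (u')² cross terms: 2·(-4)·(-2)·∫sin(4x)·cos(x) dx = 16·(8/15) = 128/15;  2·(-4)·(3)·∫sin(4x)·cos(3x) dx = -24·(8/7) = -192/7;  2·(-2)·(3)·∫cos(x)·cos(3x) dx = -12·(0) = 0.
  So ∫_0^π (u')² dx = 8*π + 2*π + 9*π/2 + 128/15 − 192/7 + 0 = -1984/105 + 29*π/2.
||u||_{H^1}^2 = (-124/105 + 3*π) + (-1984/105 + 29*π/2) = -2108/105 + 35*π/2.


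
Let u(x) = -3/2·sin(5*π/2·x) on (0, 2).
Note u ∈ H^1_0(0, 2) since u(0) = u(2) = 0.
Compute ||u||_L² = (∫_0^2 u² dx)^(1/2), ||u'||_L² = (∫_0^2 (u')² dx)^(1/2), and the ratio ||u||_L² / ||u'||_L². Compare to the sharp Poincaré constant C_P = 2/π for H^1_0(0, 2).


||u||_L² / ||u'||_L² = 2/(5*π) < C_P = 2/π.

u(x) = -3/2·sin(5*π/2·x), so u'(x) = -15*π*cos(5*π*x/2)/4.
Writing u(x) = A·sin(kπx/L) with A = -3/2 and k = 5, use ∫_0^L sin²(kπx/L) dx = L/2 and ∫_0^L cos²(kπx/L) dx = L/2.
u² = 9/4·sin²(5*π/2·x) and (u')² = 225*π^2/16·cos²(5*π/2·x), and each of sin², cos² integrates to L/2 = 1 over (0, 2).
∫_0^2 u² dx = 9/4, so ||u||_L² = 3/2.
∫_0^2 (u')² dx = 225*π^2/16, so ||u'||_L² = 15*π/4.
Ratio ||u||_L² / ||u'||_L² = 2/(5*π).
Sharp Poincaré constant on H^1_0(0, 2) is C_P = L/π = 2/π, achieved by sin(π/2·x).
This is the k = 5 harmonic; the ratio L/(kπ) is strictly less than C_P = L/π, consistent with the sharp inequality ||u||_L² ≤ C_P ||u'||_L².


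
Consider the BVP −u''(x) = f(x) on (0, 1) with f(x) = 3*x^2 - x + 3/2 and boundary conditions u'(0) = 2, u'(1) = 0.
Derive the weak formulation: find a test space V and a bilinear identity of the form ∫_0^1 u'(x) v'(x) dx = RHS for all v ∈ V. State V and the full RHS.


V = H^1(0, 1) (v unrestricted at boundary; u is determined up to an additive constant); weak form: ∫_0^1 u'v' dx = ∫_0^1 (3*x^2 - x + 3/2) v dx − 2·v(0) for all v ∈ V.

Multiply both sides by a test function v and integrate from 0 to 1:
  ∫_0^1 −u''(x) v(x) dx = ∫_0^1 f(x) v(x) dx.
Integrate the LHS by parts once:
  ∫_0^1 −u'' v dx = −[u'(x) v(x)]_0^1 + ∫_0^1 u'(x) v'(x) dx.
Thus ∫_0^1 u'(x) v'(x) dx = ∫_0^1 f(x) v(x) dx + [u'(x) v(x)]_0^1.
Choose V so that boundary terms are either known or forced to vanish.
u has inhomogeneous Neumann u'(0) = 2, u'(1) = 0. [u' v]_0^1 = (0)·v(1) − (2)·v(0) = − 2·v(0). Take V = H^1(0, 1); boundary term becomes part of RHS.
Weak formulation: find u (satisfying any essential BC) such that ∫_0^1 u'(x) v'(x) dx = ∫_0^1 f v dx − 2·v(0) for all v ∈ V (Neumann data are natural BCs: they enter the RHS as boundary terms).
Substituting f(x) = 3*x^2 - x + 3/2, the right-hand side is ∫_0^1 (3*x^2 - x + 3/2) v dx − 2·v(0).
Compatibility check (pure Neumann): taking v ≡ 1 ∈ V gives 0 = ∫_0^1 f dx + (0) − (2), i.e. ∫_0^1 f dx must equal u'(0) − u'(1) = 2. Indeed ∫_0^1 (3*x^2 - x + 3/2) dx = 2, so the data are compatible. The solution is then unique only up to an additive constant (fix it e.g. by requiring ∫_0^1 u dx = 0).


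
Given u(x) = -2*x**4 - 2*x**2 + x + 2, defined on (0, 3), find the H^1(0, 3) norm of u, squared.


||u||_{H^1}^2 = 233421/7

The H^1 norm (squared) on an interval (0, L) is
  ||u||_{H^1}^2 = ∫_0^L u(x)^2 dx + ∫_0^L u'(x)^2 dx.
Compute u'(x) = -8*x**3 - 4*x + 1.
Then u(x)^2 = 4*x**8 + 8*x**6 - 4*x**5 - 4*x**4 - 4*x**3 - 7*x**2 + 4*x + 4 and u'(x)^2 = 64*x**6 + 64*x**4 - 16*x**3 + 16*x**2 - 8*x + 1.
Integrate each monomial from 0 to 3 using ∫_0^3 c·x^n dx = c·3^(n+1)/(n+1):
  ∫_0^3 u(x)^2 dx = ∫_0^3 (4*x^8 + 8*x^6 - 4*x^5 - 4*x^4 - 4*x^3 - 7*x^2 + 4*x + 4) dx. Term by term:
    ∫_0^3 4*x^8 dx = 8748;  ∫_0^3 8*x^6 dx = 17496/7;  ∫_0^3 -4*x^5 dx = -486;
    ∫_0^3 -4*x^4 dx = -972/5;  ∫_0^3 -4*x^3 dx = -81;  ∫_0^3 -7*x^2 dx = -63;
    ∫_0^3 4*x dx = 18;  ∫_0^3 4 dx = 12.
  Sum: 8748 + 17496/7 − 486 − 972/5 − 81 − 63 + 18 + 12 = 365856/35.
  ∫_0^3 u'(x)^2 dx = ∫_0^3 (64*x^6 + 64*x^4 - 16*x^3 + 16*x^2 - 8*x + 1) dx. Term by term:
    ∫_0^3 64*x^6 dx = 139968/7;  ∫_0^3 64*x^4 dx = 15552/5;  ∫_0^3 -16*x^3 dx = -324;
    ∫_0^3 16*x^2 dx = 144;  ∫_0^3 -8*x dx = -36;  ∫_0^3 1 dx = 3.
  Sum: 139968/7 + 15552/5 − 324 + 144 − 36 + 3 = 801249/35.
Adding: ||u||_{H^1}^2 = 365856/35 + 801249/35 = 233421/7.


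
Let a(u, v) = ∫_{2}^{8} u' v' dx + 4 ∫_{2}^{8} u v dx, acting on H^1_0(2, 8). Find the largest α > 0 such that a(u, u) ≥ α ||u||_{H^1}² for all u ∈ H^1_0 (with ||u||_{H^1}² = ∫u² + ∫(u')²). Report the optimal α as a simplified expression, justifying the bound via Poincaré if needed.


α = 1

Coercivity of a(·,·) on H^1_0(2, 8) means a(u, u) ≥ α ||u||_{H^1}² for every u ∈ H^1_0.
The interval has length L = 6, and Poincaré/coercivity depend only on L. Here a(u, u) = ∫(u')² + (4)·∫u².
Here c = 4 ≥ 1, so a(u,u) = ∫(u')² + c∫u² ≥ ∫(u')² + ∫u² = ||u||_{H^1}², i.e. α = 1 works. No larger α is possible: a(u,u) ≥ α||u||_{H^1}² means (1−α)∫(u')² ≥ (α−c)∫u², and for the modes u_n = sin(nπ(x−x₀)/L) (x₀ the left endpoint) one has ∫u_n²/∫(u_n')² = (L/(nπ))² → 0, so a(u_n,u_n)/||u_n||_{H^1}² → 1. Hence the optimal constant is α = 1.
Therefore α = 1.


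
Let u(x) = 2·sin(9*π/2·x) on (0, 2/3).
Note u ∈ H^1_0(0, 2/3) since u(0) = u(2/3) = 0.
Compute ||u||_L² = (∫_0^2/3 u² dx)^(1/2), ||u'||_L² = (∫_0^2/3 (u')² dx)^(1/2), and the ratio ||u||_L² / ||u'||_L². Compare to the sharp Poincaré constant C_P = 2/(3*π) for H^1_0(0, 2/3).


||u||_L² / ||u'||_L² = 2/(9*π) < C_P = 2/(3*π).

u(x) = 2·sin(9*π/2·x), so u'(x) = 9*π*cos(9*π*x/2).
Writing u(x) = A·sin(kπx/L) with A = 2 and k = 3, use ∫_0^L sin²(kπx/L) dx = L/2 and ∫_0^L cos²(kπx/L) dx = L/2.
u² = 4·sin²(9*π/2·x) and (u')² = 81*π^2·cos²(9*π/2·x), and each of sin², cos² integrates to L/2 = 1/3 over (0, 2/3).
∫_0^2/3 u² dx = 4/3, so ||u||_L² = 2*sqrt(3)/3.
∫_0^2/3 (u')² dx = 27*π^2, so ||u'||_L² = 3*sqrt(3)*π.
Ratio ||u||_L² / ||u'||_L² = 2/(9*π).
Sharp Poincaré constant on H^1_0(0, 2/3) is C_P = L/π = 2/(3*π), achieved by sin(3*π/2·x).
This is the k = 3 harmonic; the ratio L/(kπ) is strictly less than C_P = L/π, consistent with the sharp inequality ||u||_L² ≤ C_P ||u'||_L².


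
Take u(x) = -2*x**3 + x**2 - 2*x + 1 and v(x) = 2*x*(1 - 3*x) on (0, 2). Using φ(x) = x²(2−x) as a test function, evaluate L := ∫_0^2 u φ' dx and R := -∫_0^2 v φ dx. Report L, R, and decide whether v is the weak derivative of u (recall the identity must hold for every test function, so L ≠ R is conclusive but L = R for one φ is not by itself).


LHS = 184/15, RHS = 48/5. No, v is not the weak derivative of u.

u(x) = -2*x**3 + x**2 - 2*x + 1, classical derivative u'(x) = -6*x**2 + 2*x - 2.
φ(x) = x²(2−x), so φ'(x) = x*(4 - 3*x).
Note φ(0) = φ(2) = 0, so the boundary term u·φ vanishes.
LHS = ∫_0^2 u(x) φ'(x) dx = ∫_0^2 (6*x^5 - 11*x^4 + 10*x^3 - 11*x^2 + 4*x) dx. Term by term:
  ∫_0^2 6*x^5 dx = 64;  ∫_0^2 -11*x^4 dx = -352/5;  ∫_0^2 10*x^3 dx = 40;
  ∫_0^2 -11*x^2 dx = -88/3;  ∫_0^2 4*x dx = 8.
Sum: 64 − 352/5 + 40 − 88/3 + 8 = 184/15.
So LHS = 184/15.
∫_0^2 v(x) φ(x) dx = ∫_0^2 (6*x^5 - 14*x^4 + 4*x^3) dx. Term by term:
  ∫_0^2 6*x^5 dx = 64;  ∫_0^2 -14*x^4 dx = -448/5;  ∫_0^2 4*x^3 dx = 16.
Sum: 64 − 448/5 + 16 = -48/5.
So RHS = -∫_0^2 v(x) φ(x) dx = 48/5.
LHS − RHS = 8/3 ≠ 0, so the identity fails.
(For a valid weak derivative the identity must hold for EVERY test function, in particular this one. The failure shows v is NOT the weak derivative of u.)
Correct weak derivative would be u'(x) = -6*x**2 + 2*x - 2.


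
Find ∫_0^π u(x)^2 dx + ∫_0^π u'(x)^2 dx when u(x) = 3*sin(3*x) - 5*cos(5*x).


||u||_{H^1(0,π)}^2 = 370*π

u'(x) = 25*sin(5*x) + 9*cos(3*x).
Expand u² and (u')² and integrate term by term on (0, π), using: for integers n ≥ 1, ∫_0^π sin²(nx) dx = ∫_0^π cos²(nx) dx = π/2; for n ≠ n', ∫_0^π sin(nx)sin(n'x) dx = ∫_0^π cos(nx)cos(n'x) dx = 0; and by product-to-sum, ∫_0^π sin(nx)cos(n'x) dx = ½∫_0^π [sin((n+n')x) + sin((n−n')x)] dx, which is 0 when n+n' is even and 2n/(n²−n'²) when n+n' is odd (it need not vanish on (0, π)).
  u² squared terms: (-5)²·∫cos(5x)² dx = 25·π/2 = 25*π/2;  (3)²·∫sin(3x)² dx = 9·π/2 = 9*π/2.
  u² cross terms: 2·(-5)·(3)·∫cos(5x)·sin(3x) dx = -30·(0) = 0.
  So ∫_0^π u² dx = 25*π/2 + 9*π/2 + 0 = 17*π.
  (u')² squared terms: (9)²·∫cos(3x)² dx = 81·π/2 = 81*π/2;  (25)²·∫sin(5x)² dx = 625·π/2 = 625*π/2.
  (u')² cross terms: 2·(9)·(25)·∫cos(3x)·sin(5x) dx = 450·(0) = 0.
  So ∫_0^π (u')² dx = 81*π/2 + 625*π/2 + 0 = 353*π.
||u||_{H^1}^2 = (17*π) + (353*π) = 370*π.


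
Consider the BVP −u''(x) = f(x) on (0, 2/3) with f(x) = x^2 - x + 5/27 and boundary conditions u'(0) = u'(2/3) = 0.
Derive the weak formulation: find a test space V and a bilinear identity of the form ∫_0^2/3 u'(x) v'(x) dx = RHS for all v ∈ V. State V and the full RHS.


V = H^1(0, 2/3) (no boundary constraint on v; u is determined up to an additive constant); weak form: ∫_0^2/3 u'v' dx = ∫_0^2/3 (x^2 - x + 5/27) v dx for all v ∈ V.

Multiply both sides by a test function v and integrate from 0 to 2/3:
  ∫_0^2/3 −u''(x) v(x) dx = ∫_0^2/3 f(x) v(x) dx.
Integrate the LHS by parts once:
  ∫_0^2/3 −u'' v dx = −[u'(x) v(x)]_0^2/3 + ∫_0^2/3 u'(x) v'(x) dx.
Thus ∫_0^2/3 u'(x) v'(x) dx = ∫_0^2/3 f(x) v(x) dx + [u'(x) v(x)]_0^2/3.
Choose V so that boundary terms are either known or forced to vanish.
u has homogeneous Neumann: u'(0) = u'(2/3) = 0. So [u' v]_0^2/3 = 0·v(2/3) − 0·v(0) = 0 for any v; take V = H^1(0, 2/3).
Weak formulation: find u (satisfying any essential BC) such that ∫_0^2/3 u'(x) v'(x) dx = ∫_0^2/3 f v dx for all v ∈ V (homogeneous Neumann, so boundary terms vanish).
Substituting f(x) = x^2 - x + 5/27, the right-hand side is ∫_0^2/3 (x^2 - x + 5/27) v dx.
Compatibility check (pure Neumann): taking v ≡ 1 ∈ V gives 0 = ∫_0^2/3 f dx + (0) − (0), i.e. ∫_0^2/3 f dx must equal u'(0) − u'(2/3) = 0. Indeed ∫_0^2/3 (x^2 - x + 5/27) dx = 0, so the data are compatible. The solution is then unique only up to an additive constant (fix it e.g. by requiring ∫_0^2/3 u dx = 0).


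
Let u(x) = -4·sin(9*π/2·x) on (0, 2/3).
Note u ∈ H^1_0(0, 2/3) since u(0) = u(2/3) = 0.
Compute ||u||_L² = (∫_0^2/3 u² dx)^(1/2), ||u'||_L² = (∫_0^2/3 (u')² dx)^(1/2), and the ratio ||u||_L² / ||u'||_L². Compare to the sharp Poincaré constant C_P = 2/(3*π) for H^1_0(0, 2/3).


||u||_L² / ||u'||_L² = 2/(9*π) < C_P = 2/(3*π).

u(x) = -4·sin(9*π/2·x), so u'(x) = -18*π*cos(9*π*x/2).
Writing u(x) = A·sin(kπx/L) with A = -4 and k = 3, use ∫_0^L sin²(kπx/L) dx = L/2 and ∫_0^L cos²(kπx/L) dx = L/2.
u² = 16·sin²(9*π/2·x) and (u')² = 324*π^2·cos²(9*π/2·x), and each of sin², cos² integrates to L/2 = 1/3 over (0, 2/3).
∫_0^2/3 u² dx = 16/3, so ||u||_L² = 4*sqrt(3)/3.
∫_0^2/3 (u')² dx = 108*π^2, so ||u'||_L² = 6*sqrt(3)*π.
Ratio ||u||_L² / ||u'||_L² = 2/(9*π).
Sharp Poincaré constant on H^1_0(0, 2/3) is C_P = L/π = 2/(3*π), achieved by sin(3*π/2·x).
This is the k = 3 harmonic; the ratio L/(kπ) is strictly less than C_P = L/π, consistent with the sharp inequality ||u||_L² ≤ C_P ||u'||_L².


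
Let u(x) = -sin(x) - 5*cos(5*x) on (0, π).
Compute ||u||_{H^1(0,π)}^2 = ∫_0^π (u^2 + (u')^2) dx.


||u||_{H^1(0,π)}^2 = 326*π

u'(x) = 25*sin(5*x) - cos(x).
Expand u² and (u')² and integrate term by term on (0, π), using: for integers n ≥ 1, ∫_0^π sin²(nx) dx = ∫_0^π cos²(nx) dx = π/2; for n ≠ n', ∫_0^π sin(nx)sin(n'x) dx = ∫_0^π cos(nx)cos(n'x) dx = 0; and by product-to-sum, ∫_0^π sin(nx)cos(n'x) dx = ½∫_0^π [sin((n+n')x) + sin((n−n')x)] dx, which is 0 when n+n' is even and 2n/(n²−n'²) when n+n' is odd (it need not vanish on (0, π)).
  u² squared terms: (-1)²·∫sin(x)² dx = 1·π/2 = π/2;  (-5)²·∫cos(5x)² dx = 25·π/2 = 25*π/2.
  u² cross terms: 2·(-1)·(-5)·∫sin(x)·cos(5x) dx = 10·(0) = 0.
  So ∫_0^π u² dx = π/2 + 25*π/2 + 0 = 13*π.
  (u')² squared terms: (-1)²·∫cos(x)² dx = 1·π/2 = π/2;  (25)²·∫sin(5x)² dx = 625·π/2 = 625*π/2.
  (u')² cross terms: 2·(-1)·(25)·∫cos(x)·sin(5x) dx = -50·(0) = 0.
  So ∫_0^π (u')² dx = π/2 + 625*π/2 + 0 = 313*π.
||u||_{H^1}^2 = (13*π) + (313*π) = 326*π.


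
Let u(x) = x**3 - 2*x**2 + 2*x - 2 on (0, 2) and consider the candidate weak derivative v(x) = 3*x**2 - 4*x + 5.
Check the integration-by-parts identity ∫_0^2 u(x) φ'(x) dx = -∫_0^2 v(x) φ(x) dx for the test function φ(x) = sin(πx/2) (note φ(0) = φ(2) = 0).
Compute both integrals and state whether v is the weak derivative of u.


LHS = -16/π + 96/π^3, RHS = -28/π + 96/π^3. No, v is not the weak derivative of u.

u(x) = x**3 - 2*x**2 + 2*x - 2, classical derivative u'(x) = 3*x**2 - 4*x + 2.
φ(x) = sin(πx/2), so φ'(x) = π*cos(π*x/2)/2.
Note φ(0) = φ(2) = 0, so the boundary term u·φ vanishes.
LHS = ∫_0^2 u(x) φ'(x) dx = ∫_0^2 (π*x^3*cos(π*x/2)/2 - π*x^2*cos(π*x/2) + π*x*cos(π*x/2) - π*cos(π*x/2)) dx. Term by term:
  ∫_0^2 -π*cos(π*x/2) dx = 0;  ∫_0^2 π*x*cos(π*x/2) dx = -8/π;  ∫_0^2 π*x^3*cos(π*x/2)/2 dx = -24/π + 96/π^3;
  ∫_0^2 -π*x^2*cos(π*x/2) dx = 16/π.
Sum: 0 − 8/π + -24/π + 96/π^3 + 16/π = -16/π + 96/π^3.
So LHS = -16/π + 96/π^3.
∫_0^2 v(x) φ(x) dx = ∫_0^2 (3*x^2*sin(π*x/2) - 4*x*sin(π*x/2) + 5*sin(π*x/2)) dx. Term by term:
  ∫_0^2 5*sin(π*x/2) dx = 20/π;  ∫_0^2 -4*x*sin(π*x/2) dx = -16/π;  ∫_0^2 3*x^2*sin(π*x/2) dx = -96/π^3 + 24/π.
Sum: 20/π − 16/π + -96/π^3 + 24/π = -96/π^3 + 28/π.
So RHS = -∫_0^2 v(x) φ(x) dx = -28/π + 96/π^3.
LHS − RHS = 12/π ≠ 0, so the identity fails.
(For a valid weak derivative the identity must hold for EVERY test function, in particular this one. The failure shows v is NOT the weak derivative of u.)
Correct weak derivative would be u'(x) = 3*x**2 - 4*x + 2.


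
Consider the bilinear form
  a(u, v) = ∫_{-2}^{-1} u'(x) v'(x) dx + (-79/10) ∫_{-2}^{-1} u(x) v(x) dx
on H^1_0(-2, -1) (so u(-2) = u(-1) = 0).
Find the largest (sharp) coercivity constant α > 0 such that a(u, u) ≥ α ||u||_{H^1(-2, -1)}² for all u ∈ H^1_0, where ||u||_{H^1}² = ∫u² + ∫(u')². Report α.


α = (-79/10 + π^2)/(1 + π^2)

Coercivity of a(·,·) on H^1_0(-2, -1) means a(u, u) ≥ α ||u||_{H^1}² for every u ∈ H^1_0.
The interval has length L = 1, and Poincaré/coercivity depend only on L. Here a(u, u) = ∫(u')² + (-79/10)·∫u².
Here c = -79/10 < 0 with |c| < (π/L)² = π^2, so coercivity still holds. The condition a(u,u) ≥ α||u||_{H^1}² reads (1−α)∫(u')² ≥ (α−c)∫u². Any admissible α is ≤ 1 (rapidly oscillating u have ∫u²/∫(u')² → 0), and α = 1 would force 0 ≥ (1−c)∫u², impossible since c < 1; so 1−α > 0. By the sharp Poincaré inequality on H^1_0 of an interval of length L, ∫(u')² ≥ (π/L)²∫u² with equality for the first sine mode sin(π(x−x₀)/L) (x₀ the left endpoint), so the inequality holds for all u iff (1−α)(π/L)² ≥ α − c, i.e. α ≤ ((π/L)² + c)/((π/L)² + 1) = (1 + c(L/π)²)/(1 + (L/π)²). (Direct route, valid since c ≤ 0: Poincaré gives c∫u² ≥ c(L/π)²∫(u')², so a(u,u) ≥ (1 + c(L/π)²)∫(u')², while ||u||_{H^1}² ≤ (1 + (L/π)²)∫(u')²; dividing yields the same α.) With (π/L)² = π^2 and c = -79/10, the largest admissible constant is α = ((π/L)² + c)/((π/L)² + 1).
Simplifying, α = (-79/10 + π^2)/(1 + π^2).


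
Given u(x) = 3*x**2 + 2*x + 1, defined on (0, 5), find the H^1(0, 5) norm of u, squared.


||u||_{H^1}^2 = 29375/3

The H^1 norm (squared) on an interval (0, L) is
  ||u||_{H^1}^2 = ∫_0^L u(x)^2 dx + ∫_0^L u'(x)^2 dx.
Compute u'(x) = 6*x + 2.
Then u(x)^2 = 9*x**4 + 12*x**3 + 10*x**2 + 4*x + 1 and u'(x)^2 = 36*x**2 + 24*x + 4.
Integrate each monomial from 0 to 5 using ∫_0^5 c·x^n dx = c·5^(n+1)/(n+1):
  ∫_0^5 u(x)^2 dx = ∫_0^5 (9*x^4 + 12*x^3 + 10*x^2 + 4*x + 1) dx. Term by term:
    ∫_0^5 9*x^4 dx = 5625;  ∫_0^5 12*x^3 dx = 1875;  ∫_0^5 10*x^2 dx = 1250/3;
    ∫_0^5 4*x dx = 50;  ∫_0^5 1 dx = 5.
  Sum: 5625 + 1875 + 1250/3 + 50 + 5 = 23915/3.
  ∫_0^5 u'(x)^2 dx = ∫_0^5 (36*x^2 + 24*x + 4) dx. Term by term:
    ∫_0^5 36*x^2 dx = 1500;  ∫_0^5 24*x dx = 300;  ∫_0^5 4 dx = 20.
  Sum: 1500 + 300 + 20 = 1820.
Adding: ||u||_{H^1}^2 = 23915/3 + 1820 = 29375/3.


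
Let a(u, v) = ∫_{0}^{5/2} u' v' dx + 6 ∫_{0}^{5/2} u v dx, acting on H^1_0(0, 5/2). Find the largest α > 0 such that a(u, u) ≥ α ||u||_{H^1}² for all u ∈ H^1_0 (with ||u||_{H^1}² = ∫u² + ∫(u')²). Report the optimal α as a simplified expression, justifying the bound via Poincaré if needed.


α = 1

Coercivity of a(·,·) on H^1_0(0, 5/2) means a(u, u) ≥ α ||u||_{H^1}² for every u ∈ H^1_0.
The interval has length L = 5/2, and Poincaré/coercivity depend only on L. Here a(u, u) = ∫(u')² + (6)·∫u².
Here c = 6 ≥ 1, so a(u,u) = ∫(u')² + c∫u² ≥ ∫(u')² + ∫u² = ||u||_{H^1}², i.e. α = 1 works. No larger α is possible: a(u,u) ≥ α||u||_{H^1}² means (1−α)∫(u')² ≥ (α−c)∫u², and for the modes u_n = sin(nπ(x−x₀)/L) (x₀ the left endpoint) one has ∫u_n²/∫(u_n')² = (L/(nπ))² → 0, so a(u_n,u_n)/||u_n||_{H^1}² → 1. Hence the optimal constant is α = 1.
Therefore α = 1.


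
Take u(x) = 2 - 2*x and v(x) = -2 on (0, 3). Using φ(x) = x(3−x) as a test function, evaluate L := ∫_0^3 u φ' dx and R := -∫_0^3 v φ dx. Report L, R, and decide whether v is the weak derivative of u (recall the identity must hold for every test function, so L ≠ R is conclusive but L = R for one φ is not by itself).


LHS = 9, RHS = 9. Yes, v = u' weakly.

u(x) = 2 - 2*x, classical derivative u'(x) = -2.
φ(x) = x(3−x), so φ'(x) = 3 - 2*x.
Note φ(0) = φ(3) = 0, so the boundary term u·φ vanishes.
LHS = ∫_0^3 u(x) φ'(x) dx = ∫_0^3 (4*x^2 - 10*x + 6) dx. Term by term:
  ∫_0^3 4*x^2 dx = 36;  ∫_0^3 -10*x dx = -45;  ∫_0^3 6 dx = 18.
Sum: 36 − 45 + 18 = 9.
So LHS = 9.
∫_0^3 v(x) φ(x) dx = ∫_0^3 (2*x^2 - 6*x) dx. Term by term:
  ∫_0^3 2*x^2 dx = 18;  ∫_0^3 -6*x dx = -27.
Sum: 18 − 27 = -9.
So RHS = -∫_0^3 v(x) φ(x) dx = 9.
LHS = RHS, so the identity holds for this test φ.
Moreover u is smooth here and v(x) = u'(x) = -2 pointwise, so the identity holds for every test function. Hence v is the weak derivative of u.


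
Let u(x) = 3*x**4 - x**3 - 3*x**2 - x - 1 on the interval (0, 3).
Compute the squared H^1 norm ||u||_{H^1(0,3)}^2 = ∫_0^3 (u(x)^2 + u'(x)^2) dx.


||u||_{H^1}^2 = 1128111/28

The H^1 norm (squared) on an interval (0, L) is
  ||u||_{H^1}^2 = ∫_0^L u(x)^2 dx + ∫_0^L u'(x)^2 dx.
Compute u'(x) = 12*x**3 - 3*x**2 - 6*x - 1.
Then u(x)^2 = 9*x**8 - 6*x**7 - 17*x**6 + 5*x**4 + 8*x**3 + 7*x**2 + 2*x + 1 and u'(x)^2 = 144*x**6 - 72*x**5 - 135*x**4 + 12*x**3 + 42*x**2 + 12*x + 1.
Integrate each monomial from 0 to 3 using ∫_0^3 c·x^n dx = c·3^(n+1)/(n+1):
  ∫_0^3 u(x)^2 dx = ∫_0^3 (9*x^8 - 6*x^7 - 17*x^6 + 5*x^4 + 8*x^3 + 7*x^2 + 2*x + 1) dx. Term by term:
    ∫_0^3 9*x^8 dx = 19683;  ∫_0^3 -6*x^7 dx = -19683/4;  ∫_0^3 -17*x^6 dx = -37179/7;
    ∫_0^3 5*x^4 dx = 243;  ∫_0^3 8*x^3 dx = 162;  ∫_0^3 7*x^2 dx = 63;
    ∫_0^3 2*x dx = 9;  ∫_0^3 1 dx = 3.
  Sum: 19683 − 19683/4 − 37179/7 + 243 + 162 + 63 + 9 + 3 = 278067/28.
  ∫_0^3 u'(x)^2 dx = ∫_0^3 (144*x^6 - 72*x^5 - 135*x^4 + 12*x^3 + 42*x^2 + 12*x + 1) dx. Term by term:
    ∫_0^3 144*x^6 dx = 314928/7;  ∫_0^3 -72*x^5 dx = -8748;  ∫_0^3 -135*x^4 dx = -6561;
    ∫_0^3 12*x^3 dx = 243;  ∫_0^3 42*x^2 dx = 378;  ∫_0^3 12*x dx = 54;
    ∫_0^3 1 dx = 3.
  Sum: 314928/7 − 8748 − 6561 + 243 + 378 + 54 + 3 = 212511/7.
Adding: ||u||_{H^1}^2 = 278067/28 + 212511/7 = 1128111/28.


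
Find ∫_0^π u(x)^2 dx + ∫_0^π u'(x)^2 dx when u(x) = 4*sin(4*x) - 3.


||u||_{H^1(0,π)}^2 = 145*π

u'(x) = 16*cos(4*x).
Expand u² and (u')² and integrate term by term on (0, π), using: for integers n ≥ 1, ∫_0^π sin²(nx) dx = ∫_0^π cos²(nx) dx = π/2; for n ≠ n', ∫_0^π sin(nx)sin(n'x) dx = ∫_0^π cos(nx)cos(n'x) dx = 0; and by product-to-sum, ∫_0^π sin(nx)cos(n'x) dx = ½∫_0^π [sin((n+n')x) + sin((n−n')x)] dx, which is 0 when n+n' is even and 2n/(n²−n'²) when n+n' is odd (it need not vanish on (0, π)). For the constant mode: ∫_0^π 1 dx = π, ∫_0^π cos(nx) dx = 0, ∫_0^π sin(nx) dx = (1−(−1)^n)/n.
  u² squared terms: (-3)²·∫1 dx = 9·π = 9*π;  (4)²·∫sin(4x)² dx = 16·π/2 = 8*π.
  u² cross terms: 2·(-3)·(4)·∫1·sin(4x) dx = -24·(0) = 0.
  So ∫_0^π u² dx = 9*π + 8*π + 0 = 17*π.
  (u')² squared terms: (16)²·∫cos(4x)² dx = 256·π/2 = 128*π.
  So ∫_0^π (u')² dx = 128*π.
||u||_{H^1}^2 = (17*π) + (128*π) = 145*π.


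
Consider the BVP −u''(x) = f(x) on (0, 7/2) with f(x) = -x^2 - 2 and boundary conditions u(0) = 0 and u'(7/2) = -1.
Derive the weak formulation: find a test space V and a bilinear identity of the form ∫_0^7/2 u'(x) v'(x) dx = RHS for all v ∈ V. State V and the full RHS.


V = {v ∈ H^1(0, 7/2) : v(0) = 0} (test functions vanish at x = 0 where u is specified); weak form: ∫_0^7/2 u'v' dx = ∫_0^7/2 (-x^2 - 2) v dx − v(7/2) for all v ∈ V.

Multiply both sides by a test function v and integrate from 0 to 7/2:
  ∫_0^7/2 −u''(x) v(x) dx = ∫_0^7/2 f(x) v(x) dx.
Integrate the LHS by parts once:
  ∫_0^7/2 −u'' v dx = −[u'(x) v(x)]_0^7/2 + ∫_0^7/2 u'(x) v'(x) dx.
Thus ∫_0^7/2 u'(x) v'(x) dx = ∫_0^7/2 f(x) v(x) dx + [u'(x) v(x)]_0^7/2.
Choose V so that boundary terms are either known or forced to vanish.
Mixed BC: u(0) = 0 (Dirichlet) and u'(7/2) = -1 (Neumann). Define V = {v ∈ H^1(0, 7/2) : v(0) = 0}. Then [u' v]_0^7/2 = u'(7/2)·v(7/2) − u'(0)·0 = − v(7/2).
Weak formulation: find u (satisfying any essential BC) such that ∫_0^7/2 u'(x) v'(x) dx = ∫_0^7/2 f v dx − v(7/2) for all v ∈ V (Dirichlet at 0 absorbed into V; Neumann datum at x = 7/2 contributes the boundary term).
Substituting f(x) = -x^2 - 2, the right-hand side is ∫_0^7/2 (-x^2 - 2) v dx − v(7/2).


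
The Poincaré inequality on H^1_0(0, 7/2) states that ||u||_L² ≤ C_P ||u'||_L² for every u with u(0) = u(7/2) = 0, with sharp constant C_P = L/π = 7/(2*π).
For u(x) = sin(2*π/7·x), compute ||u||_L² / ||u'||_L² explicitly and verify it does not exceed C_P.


||u||_L² / ||u'||_L² = 7/(2*π) = C_P.

u(x) = sin(2*π/7·x), so u'(x) = 2*π*cos(2*π*x/7)/7.
Writing u(x) = A·sin(kπx/L) with A = 1 and k = 1, use ∫_0^L sin²(kπx/L) dx = L/2 and ∫_0^L cos²(kπx/L) dx = L/2.
u² = 1·sin²(2*π/7·x) and (u')² = 4*π^2/49·cos²(2*π/7·x), and each of sin², cos² integrates to L/2 = 7/4 over (0, 7/2).
∫_0^7/2 u² dx = 7/4, so ||u||_L² = sqrt(7)/2.
∫_0^7/2 (u')² dx = π^2/7, so ||u'||_L² = sqrt(7)*π/7.
Ratio ||u||_L² / ||u'||_L² = 7/(2*π).
Sharp Poincaré constant on H^1_0(0, 7/2) is C_P = L/π = 7/(2*π), achieved by sin(2*π/7·x).
This is the k = 1 eigenfunction (up to amplitude), so the ratio equals the sharp Poincaré constant exactly.


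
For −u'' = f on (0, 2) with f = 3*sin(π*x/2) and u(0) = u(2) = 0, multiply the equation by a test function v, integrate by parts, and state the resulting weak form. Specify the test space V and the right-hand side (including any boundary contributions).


V = H^1_0(0, 2) (so v(0) = v(2) = 0); weak form: ∫_0^2 u'v' dx = ∫_0^2 (3*sin(π*x/2)) v dx for all v ∈ V.

Multiply both sides by a test function v and integrate from 0 to 2:
  ∫_0^2 −u''(x) v(x) dx = ∫_0^2 f(x) v(x) dx.
Integrate the LHS by parts once:
  ∫_0^2 −u'' v dx = −[u'(x) v(x)]_0^2 + ∫_0^2 u'(x) v'(x) dx.
Thus ∫_0^2 u'(x) v'(x) dx = ∫_0^2 f(x) v(x) dx + [u'(x) v(x)]_0^2.
Choose V so that boundary terms are either known or forced to vanish.
u is Dirichlet: u(0) = u(2) = 0. Let V = H^1_0(0, 2); then v(0) = v(2) = 0, and [u' v]_0^2 = 0.
Weak formulation: find u (satisfying any essential BC) such that ∫_0^2 u'(x) v'(x) dx = ∫_0^2 f v dx for all v ∈ V.
Substituting f(x) = 3*sin(π*x/2), the right-hand side is ∫_0^2 (3*sin(π*x/2)) v dx.


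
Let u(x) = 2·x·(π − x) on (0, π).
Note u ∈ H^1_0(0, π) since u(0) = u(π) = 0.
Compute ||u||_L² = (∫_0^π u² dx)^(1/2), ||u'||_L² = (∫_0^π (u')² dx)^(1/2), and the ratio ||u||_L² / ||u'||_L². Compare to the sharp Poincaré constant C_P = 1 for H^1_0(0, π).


||u||_L² / ||u'||_L² = sqrt(10)*π/10 < C_P = 1.

u(x) = 2·x·(π − x), so u'(x) = -4*x + 2*π.
u(x) = 2·x·(π − x) vanishes at x = 0 and x = π, so u ∈ H^1_0(0, π). Differentiate via the product rule and integrate the resulting polynomials term by term.
  ∫_0^π u² dx = ∫_0^π (4*x^4 - 8*π*x^3 + 4*π^2*x^2) dx. Term by term:
    ∫_0^π 4*x^4 dx = 4*π^5/5;  ∫_0^π -8*π*x^3 dx = -2*π^5;  ∫_0^π 4*π^2*x^2 dx = 4*π^5/3.
  Sum: 4*π^5/5 − 2*π^5 + 4*π^5/3 = 2*π^5/15.
  ∫_0^π (u')² dx = ∫_0^π (16*x^2 - 16*π*x + 4*π^2) dx. Term by term:
    ∫_0^π 16*x^2 dx = 16*π^3/3;  ∫_0^π -16*π*x dx = -8*π^3;  ∫_0^π 4*π^2 dx = 4*π^3.
  Sum: 16*π^3/3 − 8*π^3 + 4*π^3 = 4*π^3/3.
∫_0^π u² dx = 2*π^5/15, so ||u||_L² = sqrt(30)*π^(5/2)/15.
∫_0^π (u')² dx = 4*π^3/3, so ||u'||_L² = 2*sqrt(3)*π^(3/2)/3.
Ratio ||u||_L² / ||u'||_L² = sqrt(10)*π/10.
Sharp Poincaré constant on H^1_0(0, π) is C_P = L/π = 1, achieved by sin(x).
A polynomial bump cannot attain the sharp Poincaré constant (only the first sine eigenfunction does), so the ratio is strictly less than C_P, consistent with ||u||_L² ≤ C_P ||u'||_L².


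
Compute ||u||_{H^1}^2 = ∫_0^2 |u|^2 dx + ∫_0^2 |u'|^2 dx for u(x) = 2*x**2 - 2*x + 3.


||u||_{H^1}^2 = 734/15

The H^1 norm (squared) on an interval (0, L) is
  ||u||_{H^1}^2 = ∫_0^L u(x)^2 dx + ∫_0^L u'(x)^2 dx.
Compute u'(x) = 4*x - 2.
Then u(x)^2 = 4*x**4 - 8*x**3 + 16*x**2 - 12*x + 9 and u'(x)^2 = 16*x**2 - 16*x + 4.
Integrate each monomial from 0 to 2 using ∫_0^2 c·x^n dx = c·2^(n+1)/(n+1):
  ∫_0^2 u(x)^2 dx = ∫_0^2 (4*x^4 - 8*x^3 + 16*x^2 - 12*x + 9) dx. Term by term:
    ∫_0^2 4*x^4 dx = 128/5;  ∫_0^2 -8*x^3 dx = -32;  ∫_0^2 16*x^2 dx = 128/3;
    ∫_0^2 -12*x dx = -24;  ∫_0^2 9 dx = 18.
  Sum: 128/5 − 32 + 128/3 − 24 + 18 = 454/15.
  ∫_0^2 u'(x)^2 dx = ∫_0^2 (16*x^2 - 16*x + 4) dx. Term by term:
    ∫_0^2 16*x^2 dx = 128/3;  ∫_0^2 -16*x dx = -32;  ∫_0^2 4 dx = 8.
  Sum: 128/3 − 32 + 8 = 56/3.
Adding: ||u||_{H^1}^2 = 454/15 + 56/3 = 734/15.


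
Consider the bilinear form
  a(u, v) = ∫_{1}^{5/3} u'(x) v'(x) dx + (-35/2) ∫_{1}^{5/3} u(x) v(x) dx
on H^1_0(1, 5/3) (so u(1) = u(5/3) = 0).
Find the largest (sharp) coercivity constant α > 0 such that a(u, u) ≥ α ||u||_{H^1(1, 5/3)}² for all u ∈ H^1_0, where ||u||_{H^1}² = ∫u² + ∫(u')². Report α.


α = (-70 + 9*π^2)/(4 + 9*π^2)

Coercivity of a(·,·) on H^1_0(1, 5/3) means a(u, u) ≥ α ||u||_{H^1}² for every u ∈ H^1_0.
The interval has length L = 2/3, and Poincaré/coercivity depend only on L. Here a(u, u) = ∫(u')² + (-35/2)·∫u².
Here c = -35/2 < 0 with |c| < (π/L)² = 9*π^2/4, so coercivity still holds. The condition a(u,u) ≥ α||u||_{H^1}² reads (1−α)∫(u')² ≥ (α−c)∫u². Any admissible α is ≤ 1 (rapidly oscillating u have ∫u²/∫(u')² → 0), and α = 1 would force 0 ≥ (1−c)∫u², impossible since c < 1; so 1−α > 0. By the sharp Poincaré inequality on H^1_0 of an interval of length L, ∫(u')² ≥ (π/L)²∫u² with equality for the first sine mode sin(π(x−x₀)/L) (x₀ the left endpoint), so the inequality holds for all u iff (1−α)(π/L)² ≥ α − c, i.e. α ≤ ((π/L)² + c)/((π/L)² + 1) = (1 + c(L/π)²)/(1 + (L/π)²). (Direct route, valid since c ≤ 0: Poincaré gives c∫u² ≥ c(L/π)²∫(u')², so a(u,u) ≥ (1 + c(L/π)²)∫(u')², while ||u||_{H^1}² ≤ (1 + (L/π)²)∫(u')²; dividing yields the same α.) With (π/L)² = 9*π^2/4 and c = -35/2, the largest admissible constant is α = ((π/L)² + c)/((π/L)² + 1).
Simplifying, α = (-70 + 9*π^2)/(4 + 9*π^2).


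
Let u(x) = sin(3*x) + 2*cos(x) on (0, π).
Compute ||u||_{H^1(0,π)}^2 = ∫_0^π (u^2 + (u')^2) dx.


||u||_{H^1(0,π)}^2 = 9*π

u'(x) = -2*sin(x) + 3*cos(3*x).
Expand u² and (u')² and integrate term by term on (0, π), using: for integers n ≥ 1, ∫_0^π sin²(nx) dx = ∫_0^π cos²(nx) dx = π/2; for n ≠ n', ∫_0^π sin(nx)sin(n'x) dx = ∫_0^π cos(nx)cos(n'x) dx = 0; and by product-to-sum, ∫_0^π sin(nx)cos(n'x) dx = ½∫_0^π [sin((n+n')x) + sin((n−n')x)] dx, which is 0 when n+n' is even and 2n/(n²−n'²) when n+n' is odd (it need not vanish on (0, π)).
  u² squared terms: (2)²·∫cos(x)² dx = 4·π/2 = 2*π;  (1)²·∫sin(3x)² dx = 1·π/2 = π/2.
  u² cross terms: 2·(2)·(1)·∫cos(x)·sin(3x) dx = 4·(0) = 0.
  So ∫_0^π u² dx = 2*π + π/2 + 0 = 5*π/2.
  (u')² squared terms: (-2)²·∫sin(x)² dx = 4·π/2 = 2*π;  (3)²·∫cos(3x)² dx = 9·π/2 = 9*π/2.
  (u')² cross terms: 2·(-2)·(3)·∫sin(x)·cos(3x) dx = -12·(0) = 0.
  So ∫_0^π (u')² dx = 2*π + 9*π/2 + 0 = 13*π/2.
||u||_{H^1}^2 = (5*π/2) + (13*π/2) = 9*π.
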